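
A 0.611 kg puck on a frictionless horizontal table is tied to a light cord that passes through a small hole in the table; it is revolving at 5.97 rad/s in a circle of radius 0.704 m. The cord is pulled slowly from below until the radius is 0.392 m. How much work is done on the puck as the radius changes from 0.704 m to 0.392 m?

No torque about the axis ⇒ m r₁² ω₁ = m r₂² ω₂.
ω₂ = ω₁ (r₁/r₂)² = (5.97)(0.704/0.392)² = 19.26 rad/s.
W = ΔKE = ½m(v₂² − v₁²) = 12.01 J.

W ≈ 12.0 J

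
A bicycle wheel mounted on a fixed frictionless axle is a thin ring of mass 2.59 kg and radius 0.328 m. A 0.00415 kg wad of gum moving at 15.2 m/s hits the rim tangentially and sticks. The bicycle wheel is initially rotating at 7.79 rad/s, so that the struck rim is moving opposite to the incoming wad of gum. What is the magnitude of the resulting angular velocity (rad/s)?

The axle reaction passes through the axle and exerts no torque about it; angular momentum about the axle is conserved through the impact.
I_p = (2.59)(0.328)² = 0.2786 kg·m². Taking the sense of the wad of gum's angular momentum as positive, L_{wad} = m v R = (0.00415)(15.2)(0.328) = 0.02069 kg·m²/s.
L_i = −I_p ω_p + m v R = −(0.2786)(7.79) + 0.02069 = -2.150 kg·m²/s.
After sticking, I_f = I_p + m R² = 0.2786 + (0.00415)(0.328)² = 0.2791 kg·m².
ω_f = L_i / I_f = -2.150 / 0.2791 = -7.703 rad/s.

|ω_f| ≈ 7.70 rad/s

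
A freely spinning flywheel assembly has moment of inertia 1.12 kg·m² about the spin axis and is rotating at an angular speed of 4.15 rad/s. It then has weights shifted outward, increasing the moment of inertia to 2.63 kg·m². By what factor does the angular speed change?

ω₂/ω₁ ≈ 0.426

Angular momentum about the spin axis is conserved since the torque about it is zero.
ω₂/ω₁ = I₁/I₂ = 1.120 / 2.630 = 0.4259.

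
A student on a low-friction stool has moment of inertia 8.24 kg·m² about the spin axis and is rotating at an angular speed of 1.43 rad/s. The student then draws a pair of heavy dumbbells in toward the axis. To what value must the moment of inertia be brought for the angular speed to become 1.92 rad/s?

Angular momentum about the spin axis is conserved since the torque about it is zero.
I₂ = I₁ω₁ / ω₂ = (8.24)(1.43) / (1.92) = 6.137 kg·m².

I₂ ≈ 6.14 kg·m²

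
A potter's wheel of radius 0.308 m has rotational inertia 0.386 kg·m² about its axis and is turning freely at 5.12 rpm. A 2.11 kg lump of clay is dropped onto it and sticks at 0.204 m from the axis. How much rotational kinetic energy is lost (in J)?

energy lost ≈ 0.0103 J

The added mass arrives with no angular momentum about the axis, and any external torque about the axis is negligible, so the system's angular momentum is conserved.
Added inertia Σmr² = (2.11)(0.204)² = 0.08781 kg·m²; I_f = 0.3860 + 0.08781 = 0.4738 kg·m².
ω_f = I_p ω_i / I_f = (0.3860)(5.12) / 0.4738 = 4.171 rpm.
KE_i = ½(0.3860)(0.5362 rad/s)² = 0.05548 J; KE_f = ½(0.4738)(0.4368)² = 0.04520 J.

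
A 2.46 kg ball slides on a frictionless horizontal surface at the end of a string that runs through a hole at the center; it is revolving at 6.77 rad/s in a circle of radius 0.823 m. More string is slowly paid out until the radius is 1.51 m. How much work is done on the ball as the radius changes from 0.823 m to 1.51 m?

W ≈ -26.8 J

The constraining force is radial, so m r² ω about the center is conserved.
ω₂ = ω₁ (r₁/r₂)² = (6.77)(0.823/1.51)² = 2.011 rad/s.
W = ΔKE = ½m(v₂² − v₁²) = -26.84 J.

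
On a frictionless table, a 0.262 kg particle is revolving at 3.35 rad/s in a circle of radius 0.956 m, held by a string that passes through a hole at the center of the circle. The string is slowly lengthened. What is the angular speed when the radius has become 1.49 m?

The constraining force is radial, so m r² ω about the center is conserved.
ω₂ = ω₁ (r₁/r₂)² = (3.35)(0.956/1.49)² = 1.379 rad/s.

ω₂ ≈ 1.38 rad/s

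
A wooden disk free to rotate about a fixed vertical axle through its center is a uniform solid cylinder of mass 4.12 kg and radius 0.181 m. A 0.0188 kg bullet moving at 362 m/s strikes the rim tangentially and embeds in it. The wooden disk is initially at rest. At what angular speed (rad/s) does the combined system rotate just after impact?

The axle reaction passes through the axle and exerts no torque about it; angular momentum about the axle is conserved through the impact.
I_p = ½(4.12)(0.181)² = 0.06749 kg·m². Taking the sense of the bullet's angular momentum as positive, L_{bullet} = m v R = (0.0188)(362)(0.181) = 1.232 kg·m²/s.
L_i = 0 + 1.232 = 1.232 kg·m²/s.
After sticking, I_f = I_p + m R² = 0.06749 + (0.0188)(0.181)² = 0.06810 kg·m².
ω_f = L_i / I_f = 1.232 / 0.06810 = 18.09 rad/s.

|ω_f| ≈ 18.1 rad/s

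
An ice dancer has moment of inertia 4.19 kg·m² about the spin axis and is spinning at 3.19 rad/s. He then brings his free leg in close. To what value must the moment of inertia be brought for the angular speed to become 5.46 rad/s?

I₂ ≈ 2.45 kg·m²

Angular momentum about the spin axis is conserved since the torque about it is zero.
I₂ = I₁ω₁ / ω₂ = (4.19)(3.19) / (5.46) = 2.448 kg·m².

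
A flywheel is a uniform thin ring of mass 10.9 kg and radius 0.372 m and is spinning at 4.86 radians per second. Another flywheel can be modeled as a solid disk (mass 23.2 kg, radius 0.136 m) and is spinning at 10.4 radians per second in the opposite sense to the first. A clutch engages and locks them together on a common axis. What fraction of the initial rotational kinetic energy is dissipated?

The coupling torques are internal; angular momentum about the shared axis is conserved.
Moments of inertia: I_A = (10.9)(0.372)² = 1.508 kg·m²; I_B = ½(23.2)(0.136)² = 0.2146 kg·m².
Taking A's sense as positive: L = (1.508)(4.86) − (0.2146)(10.4) = 5.099 kg·m²·rad/s.
Combined I = 1.508 + 0.2146 = 1.723 kg·m².
ω_f = L / I = 5.099 / 1.723 = 2.960 rad/s.
KE_i = ½ΣIω² = 29.42 J; KE_f = ½(1.723)(2.960)² = 7.546 J.
Fraction dissipated = (KE_i − KE_f)/KE_i = 0.7435.

fraction ≈ 0.743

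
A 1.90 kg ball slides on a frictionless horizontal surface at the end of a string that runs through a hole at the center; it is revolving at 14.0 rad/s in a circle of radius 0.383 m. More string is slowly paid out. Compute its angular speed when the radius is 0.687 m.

ω₂ ≈ 4.35 rad/s

The constraining force is radial, so m r² ω about the center is conserved.
ω₂ = ω₁ (r₁/r₂)² = (14.0)(0.383/0.687)² = 4.351 rad/s.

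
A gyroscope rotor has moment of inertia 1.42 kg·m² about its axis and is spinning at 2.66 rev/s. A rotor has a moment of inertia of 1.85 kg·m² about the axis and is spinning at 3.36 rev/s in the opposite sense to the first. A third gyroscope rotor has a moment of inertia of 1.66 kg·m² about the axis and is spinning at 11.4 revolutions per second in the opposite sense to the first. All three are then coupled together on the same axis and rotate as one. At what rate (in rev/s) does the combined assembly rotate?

No external torque acts about the common axis, so total angular momentum is conserved.
Taking A's sense as positive: L = (1.420)(2.66) − (1.850)(3.36) − (1.660)(11.4) = -21.36 kg·m²·rev/s.
Combined I = 1.420 + 1.850 + 1.660 = 4.930 kg·m².
ω_f = L / I = -21.36 / 4.930 = -4.333 rev/s.

|ω_f| ≈ 4.33 rev/s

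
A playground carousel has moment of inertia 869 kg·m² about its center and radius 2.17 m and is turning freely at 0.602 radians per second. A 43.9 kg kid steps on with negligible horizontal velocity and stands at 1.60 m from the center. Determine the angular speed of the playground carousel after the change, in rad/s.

The added mass arrives with no angular momentum about the center, and any external torque about the center is negligible, so the system's angular momentum is conserved.
Added inertia Σmr² = (43.9)(1.60)² = 112.4 kg·m²; I_f = 869.0 + 112.4 = 981.4 kg·m².
ω_f = I_p ω_i / I_f = (869.0)(0.602) / 981.4 = 0.5331 rad/s.

ω_f ≈ 0.533 rad/s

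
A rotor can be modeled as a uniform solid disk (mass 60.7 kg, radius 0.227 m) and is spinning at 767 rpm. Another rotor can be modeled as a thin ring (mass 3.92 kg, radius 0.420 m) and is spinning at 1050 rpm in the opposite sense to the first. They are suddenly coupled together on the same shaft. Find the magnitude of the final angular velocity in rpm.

|ω_f| ≈ 210 rpm

The coupling torques are internal; angular momentum about the shared axis is conserved.
Moments of inertia: I_A = ½(60.7)(0.227)² = 1.564 kg·m²; I_B = (3.92)(0.420)² = 0.6915 kg·m².
Taking A's sense as positive: L = (1.564)(767) − (0.6915)(1050) = 473.5 kg·m²·rpm.
Combined I = 1.564 + 0.6915 = 2.255 kg·m².
ω_f = L / I = 473.5 / 2.255 = 209.9 rpm.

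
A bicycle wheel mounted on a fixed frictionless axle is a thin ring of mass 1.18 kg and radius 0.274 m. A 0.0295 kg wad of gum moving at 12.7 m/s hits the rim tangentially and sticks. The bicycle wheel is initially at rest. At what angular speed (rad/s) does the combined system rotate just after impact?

|ω_f| ≈ 1.13 rad/s

About the axle the impulsive forces during the collision are internal, so angular momentum about that axis is conserved.
I_p = (1.18)(0.274)² = 0.08859 kg·m². Taking the sense of the wad of gum's angular momentum as positive, L_{wad} = m v R = (0.0295)(12.7)(0.274) = 0.1027 kg·m²/s.
L_i = 0 + 0.1027 = 0.1027 kg·m²/s.
After sticking, I_f = I_p + m R² = 0.08859 + (0.0295)(0.274)² = 0.09080 kg·m².
ω_f = L_i / I_f = 0.1027 / 0.09080 = 1.130 rad/s.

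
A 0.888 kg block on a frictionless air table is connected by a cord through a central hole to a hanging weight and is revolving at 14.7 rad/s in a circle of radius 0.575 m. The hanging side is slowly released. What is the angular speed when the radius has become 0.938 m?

ω₂ ≈ 5.52 rad/s

The constraining force is radial, so m r² ω about the center is conserved.
ω₂ = ω₁ (r₁/r₂)² = (14.7)(0.575/0.938)² = 5.524 rad/s.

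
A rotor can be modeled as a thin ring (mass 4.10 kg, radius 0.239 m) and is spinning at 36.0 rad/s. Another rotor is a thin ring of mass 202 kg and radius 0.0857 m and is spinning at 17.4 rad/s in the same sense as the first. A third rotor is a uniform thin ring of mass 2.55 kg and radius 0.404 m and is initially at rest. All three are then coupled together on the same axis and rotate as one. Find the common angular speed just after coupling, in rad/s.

|ω_f| ≈ 16.0 rad/s

No external torque acts about the common axis, so total angular momentum is conserved.
Moments of inertia: I_A = (4.10)(0.239)² = 0.2342 kg·m²; I_B = (202)(0.0857)² = 1.484 kg·m²; I_C = (2.55)(0.404)² = 0.4162 kg·m².
Taking A's sense as positive: L = (0.2342)(36.0) + (1.484)(17.4) = 34.25 kg·m²·rad/s.
Combined I = 0.2342 + 1.484 + 0.4162 = 2.134 kg·m².
ω_f = L / I = 34.25 / 2.134 = 16.05 rad/s.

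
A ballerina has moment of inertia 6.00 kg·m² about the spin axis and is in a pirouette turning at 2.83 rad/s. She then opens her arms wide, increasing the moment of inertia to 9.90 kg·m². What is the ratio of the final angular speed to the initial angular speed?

With no external torque about the axis, L is conserved: I₁ω₁ = I₂ω₂.
ω₂/ω₁ = I₁/I₂ = 6.000 / 9.900 = 0.6061.

ω₂/ω₁ ≈ 0.606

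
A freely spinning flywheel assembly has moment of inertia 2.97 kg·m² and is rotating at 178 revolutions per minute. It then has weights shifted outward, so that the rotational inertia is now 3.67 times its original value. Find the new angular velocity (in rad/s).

With no external torque about the axis, L is conserved: I₁ω₁ = I₂ω₂.
I₂ = 3.67 × 2.97 = 10.90 kg·m².
ω₂ = I₁ω₁ / I₂ = (2.970)(178 rpm) / (10.90) = 48.50 rpm = 5.079 rad/s.

ω₂ ≈ 5.08 rad/s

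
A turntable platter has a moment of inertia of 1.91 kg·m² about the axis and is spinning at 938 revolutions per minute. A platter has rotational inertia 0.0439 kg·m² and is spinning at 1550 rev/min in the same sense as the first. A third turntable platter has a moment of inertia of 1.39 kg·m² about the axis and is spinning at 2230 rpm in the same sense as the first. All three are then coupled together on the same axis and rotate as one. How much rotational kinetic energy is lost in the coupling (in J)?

The coupling torques are internal; angular momentum about the shared axis is conserved.
Taking A's sense as positive: L = (1.910)(938) + (0.04390)(1550) + (1.390)(2230) = 4959 kg·m²·rpm.
Combined I = 1.910 + 0.04390 + 1.390 = 3.344 kg·m².
ω_f = L / I = 4959 / 3.344 = 1483 rpm.
KE_i = ½ΣIω² = 47690 J; KE_f = ½(3.344)(155.3)² = 40330 J.

ΔKE lost ≈ 7360 J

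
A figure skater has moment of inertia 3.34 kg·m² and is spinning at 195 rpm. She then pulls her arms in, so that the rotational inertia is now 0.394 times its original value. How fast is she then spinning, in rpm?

ω₂ ≈ 495 rpm

No external torque acts about the spin axis, so angular momentum is conserved.
I₂ = 0.394 × 3.34 = 1.316 kg·m².
ω₂ = I₁ω₁ / I₂ = (3.340)(195 rpm) / (1.316) = 494.9 rpm.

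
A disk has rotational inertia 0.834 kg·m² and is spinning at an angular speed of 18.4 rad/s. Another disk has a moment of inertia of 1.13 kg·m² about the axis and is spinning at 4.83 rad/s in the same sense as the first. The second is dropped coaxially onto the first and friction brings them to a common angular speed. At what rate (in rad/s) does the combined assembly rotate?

No external torque acts about the common axis, so total angular momentum is conserved.
Taking A's sense as positive: L = (0.8340)(18.4) + (1.130)(4.83) = 20.80 kg·m²·rad/s.
Combined I = 0.8340 + 1.130 = 1.964 kg·m².
ω_f = L / I = 20.80 / 1.964 = 10.59 rad/s.

|ω_f| ≈ 10.6 rad/s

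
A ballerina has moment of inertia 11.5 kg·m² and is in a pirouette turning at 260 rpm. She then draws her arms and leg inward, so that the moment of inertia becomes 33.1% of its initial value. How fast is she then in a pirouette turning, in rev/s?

ω₂ ≈ 13.1 rev/s

Angular momentum about the spin axis is conserved since the torque about it is zero.
I₂ = 0.331 × 11.5 = 3.807 kg·m².
ω₂ = I₁ω₁ / I₂ = (11.50)(260 rpm) / (3.807) = 785.5 rpm = 13.09 rev/s.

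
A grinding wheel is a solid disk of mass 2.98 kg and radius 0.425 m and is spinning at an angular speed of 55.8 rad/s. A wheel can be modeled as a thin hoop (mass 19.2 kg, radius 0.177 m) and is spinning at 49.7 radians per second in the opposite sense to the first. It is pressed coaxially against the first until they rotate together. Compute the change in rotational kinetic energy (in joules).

ΔKE ≈ -1030 J

The coupling torques are internal; angular momentum about the shared axis is conserved.
Moments of inertia: I_A = ½(2.98)(0.425)² = 0.2691 kg·m²; I_B = (19.2)(0.177)² = 0.6015 kg·m².
Taking A's sense as positive: L = (0.2691)(55.8) − (0.6015)(49.7) = -14.88 kg·m²·rad/s.
Combined I = 0.2691 + 0.6015 = 0.8706 kg·m².
ω_f = L / I = -14.88 / 0.8706 = -17.09 rad/s.
KE_i = ½ΣIω² = 1162 J; KE_f = ½(0.8706)(17.09)² = 127.1 J.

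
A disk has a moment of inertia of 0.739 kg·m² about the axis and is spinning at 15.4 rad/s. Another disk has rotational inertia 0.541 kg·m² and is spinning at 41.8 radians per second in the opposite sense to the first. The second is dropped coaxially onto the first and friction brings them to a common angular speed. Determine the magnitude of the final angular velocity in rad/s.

|ω_f| ≈ 8.78 rad/s

No external torque acts about the common axis, so total angular momentum is conserved.
Taking A's sense as positive: L = (0.7390)(15.4) − (0.5410)(41.8) = -11.23 kg·m²·rad/s.
Combined I = 0.7390 + 0.5410 = 1.280 kg·m².
ω_f = L / I = -11.23 / 1.280 = -8.776 rad/s.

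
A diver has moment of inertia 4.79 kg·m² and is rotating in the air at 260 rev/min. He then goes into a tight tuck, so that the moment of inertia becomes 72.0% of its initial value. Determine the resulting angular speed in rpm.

No external torque acts about the spin axis, so angular momentum is conserved.
I₂ = 0.720 × 4.79 = 3.449 kg·m².
ω₂ = I₁ω₁ / I₂ = (4.790)(260 rpm) / (3.449) = 361.1 rpm.

ω₂ ≈ 361 rpm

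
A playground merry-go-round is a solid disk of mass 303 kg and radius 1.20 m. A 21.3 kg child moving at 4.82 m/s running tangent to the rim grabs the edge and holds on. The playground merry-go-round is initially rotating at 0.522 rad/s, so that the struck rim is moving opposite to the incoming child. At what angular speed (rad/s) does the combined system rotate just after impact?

The axle reaction passes through the axle and exerts no torque about it; angular momentum about the axle is conserved through the impact.
I_p = ½(303)(1.20)² = 218.2 kg·m². Taking the sense of the child's angular momentum as positive, L_{child} = m v R = (21.3)(4.82)(1.20) = 123.2 kg·m²/s.
L_i = −I_p ω_p + m v R = −(218.2)(0.522) + 123.2 = 9.320 kg·m²/s.
After sticking, I_f = I_p + m R² = 218.2 + (21.3)(1.20)² = 248.8 kg·m².
ω_f = L_i / I_f = 9.320 / 248.8 = 0.03745 rad/s.

|ω_f| ≈ 0.0375 rad/s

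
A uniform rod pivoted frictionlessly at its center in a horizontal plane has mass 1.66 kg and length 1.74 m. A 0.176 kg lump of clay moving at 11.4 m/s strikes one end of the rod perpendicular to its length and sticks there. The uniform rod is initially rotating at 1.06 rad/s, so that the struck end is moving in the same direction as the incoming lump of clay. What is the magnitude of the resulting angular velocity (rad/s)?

About the pivot the impulsive forces during the collision are internal, so angular momentum about that axis is conserved.
I_p = (1/12)(1.66)(1.74)² = 0.4188 kg·m². Taking the sense of the lump of clay's angular momentum as positive, L_{lump} = m v R = (0.176)(11.4)(1.74/2) = 1.746 kg·m²/s.
L_i = +I_p ω_p + m v R = +(0.4188)(1.06) + 1.746 = 2.190 kg·m²/s.
After sticking, I_f = I_p + m R² = 0.4188 + (0.176)(1.74/2)² = 0.5520 kg·m².
ω_f = L_i / I_f = 2.190 / 0.5520 = 3.966 rad/s.

|ω_f| ≈ 3.97 rad/s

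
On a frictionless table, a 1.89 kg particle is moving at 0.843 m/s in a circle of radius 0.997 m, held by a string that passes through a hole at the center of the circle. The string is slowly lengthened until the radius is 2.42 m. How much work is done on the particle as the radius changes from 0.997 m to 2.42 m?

Central (radial) force ⇒ zero torque about the center ⇒ m v r is constant.
v₂ = v₁ r₁ / r₂ = (0.843)(0.997) / (2.42) = 0.3473 m/s.
W = ΔKE = ½m(v₂² − v₁²) = -0.5576 J.

W ≈ -0.558 J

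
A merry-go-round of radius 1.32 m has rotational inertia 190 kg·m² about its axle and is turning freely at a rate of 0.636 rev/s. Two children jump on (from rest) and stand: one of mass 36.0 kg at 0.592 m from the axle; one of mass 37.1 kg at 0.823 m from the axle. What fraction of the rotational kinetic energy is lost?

fraction ≈ 0.166

The added mass arrives with no angular momentum about the axle, and any external torque about the axle is negligible, so the system's angular momentum is conserved.
Added inertia Σmr² = (36.0)(0.592)² + (37.1)(0.823)² = 37.75 kg·m²; I_f = 190.0 + 37.75 = 227.7 kg·m².
ω_f = I_p ω_i / I_f = (190.0)(0.636) / 227.7 = 0.5306 rev/s.
KE_i = ½(190.0)(3.996 rad/s)² = 1517 J; KE_f = ½(227.7)(3.334)² = 1266 J.
Fraction lost = 0.1657.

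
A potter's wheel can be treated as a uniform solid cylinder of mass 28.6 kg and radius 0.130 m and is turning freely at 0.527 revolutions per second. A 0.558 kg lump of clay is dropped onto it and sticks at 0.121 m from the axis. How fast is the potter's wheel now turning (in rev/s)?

ω_f ≈ 0.510 rev/s

The added mass arrives with no angular momentum about the axis, and any external torque about the axis is negligible, so the system's angular momentum is conserved.
I_p = ½(28.6)(0.130)² = 0.2417 kg·m².
Added inertia Σmr² = (0.558)(0.121)² = 0.008170 kg·m²; I_f = 0.2417 + 0.008170 = 0.2498 kg·m².
ω_f = I_p ω_i / I_f = (0.2417)(0.527) / 0.2498 = 0.5098 rev/s.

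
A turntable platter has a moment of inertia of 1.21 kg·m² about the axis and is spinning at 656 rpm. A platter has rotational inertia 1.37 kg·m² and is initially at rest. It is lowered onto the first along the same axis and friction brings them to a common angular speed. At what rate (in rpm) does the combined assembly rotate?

The coupling torques are internal; angular momentum about the shared axis is conserved.
Taking A's sense as positive: L = (1.210)(656) = 793.8 kg·m²·rpm.
Combined I = 1.210 + 1.370 = 2.580 kg·m².
ω_f = L / I = 793.8 / 2.580 = 307.7 rpm.

|ω_f| ≈ 308 rpm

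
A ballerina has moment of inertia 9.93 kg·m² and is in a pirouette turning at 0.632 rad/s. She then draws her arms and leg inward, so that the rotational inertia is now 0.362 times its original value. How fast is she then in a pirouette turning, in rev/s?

No external torque acts about the spin axis, so angular momentum is conserved.
I₂ = 0.362 × 9.93 = 3.595 kg·m².
ω₂ = I₁ω₁ / I₂ = (9.930)(0.632 rad/s) / (3.595) = 1.746 rad/s = 0.2779 rev/s.

ω₂ ≈ 0.278 rev/s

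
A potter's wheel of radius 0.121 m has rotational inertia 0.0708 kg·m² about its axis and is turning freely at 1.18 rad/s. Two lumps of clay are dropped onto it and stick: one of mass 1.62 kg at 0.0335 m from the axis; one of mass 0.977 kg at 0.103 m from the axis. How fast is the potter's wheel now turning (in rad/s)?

ω_f ≈ 1.01 rad/s

No external torque acts about the axis; L_before = L_after.
Added inertia Σmr² = (1.62)(0.0335)² + (0.977)(0.103)² = 0.01218 kg·m²; I_f = 0.07080 + 0.01218 = 0.08298 kg·m².
ω_f = I_p ω_i / I_f = (0.07080)(1.18) / 0.08298 = 1.007 rad/s.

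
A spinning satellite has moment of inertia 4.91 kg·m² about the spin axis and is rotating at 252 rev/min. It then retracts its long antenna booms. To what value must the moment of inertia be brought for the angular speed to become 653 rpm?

Angular momentum about the spin axis is conserved since the torque about it is zero.
I₂ = I₁ω₁ / ω₂ = (4.91)(252) / (653) = 1.895 kg·m².

I₂ ≈ 1.89 kg·m²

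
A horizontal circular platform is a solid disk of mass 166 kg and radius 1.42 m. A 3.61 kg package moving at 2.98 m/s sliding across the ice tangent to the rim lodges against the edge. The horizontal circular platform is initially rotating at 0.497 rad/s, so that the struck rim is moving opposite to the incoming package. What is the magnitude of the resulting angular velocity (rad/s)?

About the central axle the impulsive forces during the collision are internal, so angular momentum about that axis is conserved.
I_p = ½(166)(1.42)² = 167.4 kg·m². Taking the sense of the package's angular momentum as positive, L_{package} = m v R = (3.61)(2.98)(1.42) = 15.28 kg·m²/s.
L_i = −I_p ω_p + m v R = −(167.4)(0.497) + 15.28 = -67.90 kg·m²/s.
After sticking, I_f = I_p + m R² = 167.4 + (3.61)(1.42)² = 174.6 kg·m².
ω_f = L_i / I_f = -67.90 / 174.6 = -0.3888 rad/s.

|ω_f| ≈ 0.389 rad/s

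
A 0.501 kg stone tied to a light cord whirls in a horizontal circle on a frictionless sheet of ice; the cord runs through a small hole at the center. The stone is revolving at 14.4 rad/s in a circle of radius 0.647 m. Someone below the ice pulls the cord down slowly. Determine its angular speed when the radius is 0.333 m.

The constraining force is radial, so m r² ω about the center is conserved.
ω₂ = ω₁ (r₁/r₂)² = (14.4)(0.647/0.333)² = 54.36 rad/s.

ω₂ ≈ 54.4 rad/s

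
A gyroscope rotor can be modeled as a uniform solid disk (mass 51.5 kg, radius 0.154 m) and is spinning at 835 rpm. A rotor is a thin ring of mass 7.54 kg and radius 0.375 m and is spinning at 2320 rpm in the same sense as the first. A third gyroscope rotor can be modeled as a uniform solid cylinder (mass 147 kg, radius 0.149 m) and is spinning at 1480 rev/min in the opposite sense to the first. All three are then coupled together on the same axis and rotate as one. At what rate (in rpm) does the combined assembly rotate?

|ω_f| ≈ 168 rpm

No external torque acts about the common axis, so total angular momentum is conserved.
Moments of inertia: I_A = ½(51.5)(0.154)² = 0.6107 kg·m²; I_B = (7.54)(0.375)² = 1.060 kg·m²; I_C = ½(147)(0.149)² = 1.632 kg·m².
Taking A's sense as positive: L = (0.6107)(835) + (1.060)(2320) − (1.632)(1480) = 554.8 kg·m²·rpm.
Combined I = 0.6107 + 1.060 + 1.632 = 3.303 kg·m².
ω_f = L / I = 554.8 / 3.303 = 168.0 rpm.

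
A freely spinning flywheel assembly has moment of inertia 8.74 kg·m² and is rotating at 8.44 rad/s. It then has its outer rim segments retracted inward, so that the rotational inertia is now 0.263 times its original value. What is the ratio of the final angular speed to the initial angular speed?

ω₂/ω₁ ≈ 3.80

No external torque acts about the spin axis, so angular momentum is conserved.
I₂ = 0.263 × 8.74 = 2.299 kg·m².
ω₂/ω₁ = I₁/I₂ = 8.740 / 2.299 = 3.802.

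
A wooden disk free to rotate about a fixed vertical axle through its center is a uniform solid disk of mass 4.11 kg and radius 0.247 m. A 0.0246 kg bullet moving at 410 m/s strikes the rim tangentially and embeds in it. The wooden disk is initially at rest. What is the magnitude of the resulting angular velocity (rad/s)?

About the axle the impulsive forces during the collision are internal, so angular momentum about that axis is conserved.
I_p = ½(4.11)(0.247)² = 0.1254 kg·m². Taking the sense of the bullet's angular momentum as positive, L_{bullet} = m v R = (0.0246)(410)(0.247) = 2.491 kg·m²/s.
L_i = 0 + 2.491 = 2.491 kg·m²/s.
After sticking, I_f = I_p + m R² = 0.1254 + (0.0246)(0.247)² = 0.1269 kg·m².
ω_f = L_i / I_f = 2.491 / 0.1269 = 19.64 rad/s.

|ω_f| ≈ 19.6 rad/s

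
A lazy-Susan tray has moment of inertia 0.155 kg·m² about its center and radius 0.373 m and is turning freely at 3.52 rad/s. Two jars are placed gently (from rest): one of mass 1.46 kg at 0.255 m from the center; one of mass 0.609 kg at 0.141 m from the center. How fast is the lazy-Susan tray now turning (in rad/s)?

ω_f ≈ 2.08 rad/s

No external torque acts about the center; L_before = L_after.
Added inertia Σmr² = (1.46)(0.255)² + (0.609)(0.141)² = 0.1070 kg·m²; I_f = 0.1550 + 0.1070 = 0.2620 kg·m².
ω_f = I_p ω_i / I_f = (0.1550)(3.52) / 0.2620 = 2.082 rad/s.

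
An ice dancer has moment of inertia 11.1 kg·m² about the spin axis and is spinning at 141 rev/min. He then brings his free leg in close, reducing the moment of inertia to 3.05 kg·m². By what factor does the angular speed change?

ω₂/ω₁ ≈ 3.64

With no external torque about the axis, L is conserved: I₁ω₁ = I₂ω₂.
ω₂/ω₁ = I₁/I₂ = 11.10 / 3.050 = 3.639.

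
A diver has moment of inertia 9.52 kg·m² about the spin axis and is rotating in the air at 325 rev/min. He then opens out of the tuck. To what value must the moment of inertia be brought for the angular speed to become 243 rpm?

I₂ ≈ 12.7 kg·m²

Angular momentum about the spin axis is conserved since the torque about it is zero.
I₂ = I₁ω₁ / ω₂ = (9.52)(325) / (243) = 12.73 kg·m².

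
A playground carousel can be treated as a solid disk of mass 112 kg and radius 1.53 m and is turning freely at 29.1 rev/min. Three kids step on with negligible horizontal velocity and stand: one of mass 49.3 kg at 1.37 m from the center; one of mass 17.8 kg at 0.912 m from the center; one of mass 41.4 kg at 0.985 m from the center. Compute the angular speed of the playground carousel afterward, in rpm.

The added mass arrives with no angular momentum about the center, and any external torque about the center is negligible, so the system's angular momentum is conserved.
I_p = ½(112)(1.53)² = 131.1 kg·m².
Added inertia Σmr² = (49.3)(1.37)² + (17.8)(0.912)² + (41.4)(0.985)² = 147.5 kg·m²; I_f = 131.1 + 147.5 = 278.6 kg·m².
ω_f = I_p ω_i / I_f = (131.1)(29.1) / 278.6 = 13.69 rpm.

ω_f ≈ 13.7 rpm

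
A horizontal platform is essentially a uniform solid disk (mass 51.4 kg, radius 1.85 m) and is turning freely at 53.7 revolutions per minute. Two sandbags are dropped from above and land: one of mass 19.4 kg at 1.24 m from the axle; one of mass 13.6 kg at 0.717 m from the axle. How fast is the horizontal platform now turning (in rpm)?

No external torque acts about the axle; L_before = L_after.
I_p = ½(51.4)(1.85)² = 87.96 kg·m².
Added inertia Σmr² = (19.4)(1.24)² + (13.6)(0.717)² = 36.82 kg·m²; I_f = 87.96 + 36.82 = 124.8 kg·m².
ω_f = I_p ω_i / I_f = (87.96)(53.7) / 124.8 = 37.85 rpm.

ω_f ≈ 37.9 rpm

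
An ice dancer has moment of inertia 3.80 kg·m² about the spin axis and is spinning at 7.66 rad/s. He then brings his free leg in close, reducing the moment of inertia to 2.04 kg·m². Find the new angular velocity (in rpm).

With no external torque about the axis, L is conserved: I₁ω₁ = I₂ω₂.
ω₂ = I₁ω₁ / I₂ = (3.800)(7.66 rad/s) / (2.040) = 14.27 rad/s = 136.3 rpm.

ω₂ ≈ 136 rpm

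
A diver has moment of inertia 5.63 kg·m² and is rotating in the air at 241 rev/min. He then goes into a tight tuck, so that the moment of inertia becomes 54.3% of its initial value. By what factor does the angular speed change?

ω₂/ω₁ ≈ 1.84

With no external torque about the axis, L is conserved: I₁ω₁ = I₂ω₂.
I₂ = 0.543 × 5.63 = 3.057 kg·m².
ω₂/ω₁ = I₁/I₂ = 5.630 / 3.057 = 1.842.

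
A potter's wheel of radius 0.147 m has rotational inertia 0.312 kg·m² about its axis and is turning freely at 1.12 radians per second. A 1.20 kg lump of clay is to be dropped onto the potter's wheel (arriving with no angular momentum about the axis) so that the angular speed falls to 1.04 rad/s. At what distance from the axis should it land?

The added mass arrives with no angular momentum about the axis, and any external torque about the axis is negligible, so the system's angular momentum is conserved.
I_p ω_i = (I_p + m r²) ω_f ⇒ m r² = I_p(ω_i/ω_f − 1) = 0.3120(1.12/1.04 − 1) = 0.02400 kg·m².
r = √(0.02400/1.20) = 0.1414 m.

r ≈ 0.141 m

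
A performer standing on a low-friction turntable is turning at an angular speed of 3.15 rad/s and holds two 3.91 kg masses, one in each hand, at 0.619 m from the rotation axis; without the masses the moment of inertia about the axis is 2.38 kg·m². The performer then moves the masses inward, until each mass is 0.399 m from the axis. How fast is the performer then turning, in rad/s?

No external torque acts about the spin axis, so angular momentum is conserved.
I₁ = 2.38 + 2(3.91)(0.619)² = 5.376 kg·m²; I₂ = 2.38 + 2(3.91)(0.399)² = 3.625 kg·m².
ω₂ = I₁ω₁ / I₂ = (5.376)(3.15 rad/s) / (3.625) = 4.672 rad/s.

ω₂ ≈ 4.67 rad/s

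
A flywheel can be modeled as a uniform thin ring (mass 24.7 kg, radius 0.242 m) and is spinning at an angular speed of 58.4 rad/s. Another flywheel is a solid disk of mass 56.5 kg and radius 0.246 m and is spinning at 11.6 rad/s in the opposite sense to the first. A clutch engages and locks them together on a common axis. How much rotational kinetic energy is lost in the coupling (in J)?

ΔKE lost ≈ 1920 J

No external torque acts about the common axis, so total angular momentum is conserved.
Moments of inertia: I_A = (24.7)(0.242)² = 1.447 kg·m²; I_B = ½(56.5)(0.246)² = 1.710 kg·m².
Taking A's sense as positive: L = (1.447)(58.4) − (1.710)(11.6) = 64.65 kg·m²·rad/s.
Combined I = 1.447 + 1.710 = 3.156 kg·m².
ω_f = L / I = 64.65 / 3.156 = 20.48 rad/s.
KE_i = ½ΣIω² = 2582 J; KE_f = ½(3.156)(20.48)² = 662.1 J.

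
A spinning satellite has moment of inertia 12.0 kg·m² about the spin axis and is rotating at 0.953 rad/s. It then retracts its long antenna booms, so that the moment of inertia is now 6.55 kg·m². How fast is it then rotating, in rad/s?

ω₂ ≈ 1.75 rad/s

No external torque acts about the spin axis, so angular momentum is conserved.
ω₂ = I₁ω₁ / I₂ = (12.00)(0.953 rad/s) / (6.550) = 1.746 rad/s.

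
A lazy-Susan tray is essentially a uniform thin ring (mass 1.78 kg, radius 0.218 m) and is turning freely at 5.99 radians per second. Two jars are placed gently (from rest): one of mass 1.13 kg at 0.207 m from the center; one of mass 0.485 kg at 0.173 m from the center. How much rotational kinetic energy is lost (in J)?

energy lost ≈ 0.647 J

No external torque acts about the center; L_before = L_after.
I_p = (1.78)(0.218)² = 0.08459 kg·m².
Added inertia Σmr² = (1.13)(0.207)² + (0.485)(0.173)² = 0.06293 kg·m²; I_f = 0.08459 + 0.06293 = 0.1475 kg·m².
ω_f = I_p ω_i / I_f = (0.08459)(5.99) / 0.1475 = 3.435 rad/s.
KE_i = ½(0.08459)(5.990 rad/s)² = 1.518 J; KE_f = ½(0.1475)(3.435)² = 0.8702 J.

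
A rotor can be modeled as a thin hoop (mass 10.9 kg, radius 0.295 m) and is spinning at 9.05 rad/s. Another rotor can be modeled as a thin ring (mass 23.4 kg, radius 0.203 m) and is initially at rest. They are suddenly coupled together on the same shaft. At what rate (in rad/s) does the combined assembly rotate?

No external torque acts about the common axis, so total angular momentum is conserved.
Moments of inertia: I_A = (10.9)(0.295)² = 0.9486 kg·m²; I_B = (23.4)(0.203)² = 0.9643 kg·m².
Taking A's sense as positive: L = (0.9486)(9.05) = 8.585 kg·m²·rad/s.
Combined I = 0.9486 + 0.9643 = 1.913 kg·m².
ω_f = L / I = 8.585 / 1.913 = 4.488 rad/s.

|ω_f| ≈ 4.49 rad/s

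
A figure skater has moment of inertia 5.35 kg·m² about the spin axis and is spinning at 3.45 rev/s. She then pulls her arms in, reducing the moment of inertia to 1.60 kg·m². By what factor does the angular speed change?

No external torque acts about the spin axis, so angular momentum is conserved.
ω₂/ω₁ = I₁/I₂ = 5.350 / 1.600 = 3.344.

ω₂/ω₁ ≈ 3.34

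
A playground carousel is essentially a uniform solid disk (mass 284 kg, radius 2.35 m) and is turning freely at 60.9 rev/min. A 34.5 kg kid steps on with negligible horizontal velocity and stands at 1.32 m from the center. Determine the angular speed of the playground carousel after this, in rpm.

ω_f ≈ 56.6 rpm

The added mass arrives with no angular momentum about the center, and any external torque about the center is negligible, so the system's angular momentum is conserved.
I_p = ½(284)(2.35)² = 784.2 kg·m².
Added inertia Σmr² = (34.5)(1.32)² = 60.11 kg·m²; I_f = 784.2 + 60.11 = 844.3 kg·m².
ω_f = I_p ω_i / I_f = (784.2)(60.9) / 844.3 = 56.56 rpm.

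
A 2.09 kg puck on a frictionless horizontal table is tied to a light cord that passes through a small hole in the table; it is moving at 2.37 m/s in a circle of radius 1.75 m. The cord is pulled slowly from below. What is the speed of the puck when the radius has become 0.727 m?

Central (radial) force ⇒ zero torque about the center ⇒ m v r is constant.
v₂ = v₁ r₁ / r₂ = (2.37)(1.75) / (0.727) = 5.705 m/s.

v₂ ≈ 5.70 m/s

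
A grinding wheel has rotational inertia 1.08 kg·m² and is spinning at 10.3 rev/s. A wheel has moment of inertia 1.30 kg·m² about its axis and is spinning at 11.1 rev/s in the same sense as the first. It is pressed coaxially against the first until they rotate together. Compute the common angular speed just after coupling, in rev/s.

The coupling torques are internal; angular momentum about the shared axis is conserved.
Taking A's sense as positive: L = (1.080)(10.3) + (1.300)(11.1) = 25.55 kg·m²·rev/s.
Combined I = 1.080 + 1.300 = 2.380 kg·m².
ω_f = L / I = 25.55 / 2.380 = 10.74 rev/s.

|ω_f| ≈ 10.7 rev/s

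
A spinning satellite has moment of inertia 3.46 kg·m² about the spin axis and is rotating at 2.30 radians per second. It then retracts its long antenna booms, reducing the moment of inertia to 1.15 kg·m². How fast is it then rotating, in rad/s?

ω₂ ≈ 6.92 rad/s

With no external torque about the axis, L is conserved: I₁ω₁ = I₂ω₂.
ω₂ = I₁ω₁ / I₂ = (3.460)(2.30 rad/s) / (1.150) = 6.920 rad/s.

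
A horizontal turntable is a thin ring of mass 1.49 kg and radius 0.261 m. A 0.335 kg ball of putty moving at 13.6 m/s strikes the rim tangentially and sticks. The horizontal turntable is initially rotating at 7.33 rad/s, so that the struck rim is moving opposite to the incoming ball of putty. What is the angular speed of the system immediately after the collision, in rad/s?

|ω_f| ≈ 3.58 rad/s

About the axle the impulsive forces during the collision are internal, so angular momentum about that axis is conserved.
I_p = (1.49)(0.261)² = 0.1015 kg·m². Taking the sense of the ball of putty's angular momentum as positive, L_{ball} = m v R = (0.335)(13.6)(0.261) = 1.189 kg·m²/s.
L_i = −I_p ω_p + m v R = −(0.1015)(7.33) + 1.189 = 0.4451 kg·m²/s.
After sticking, I_f = I_p + m R² = 0.1015 + (0.335)(0.261)² = 0.1243 kg·m².
ω_f = L_i / I_f = 0.4451 / 0.1243 = 3.580 rad/s.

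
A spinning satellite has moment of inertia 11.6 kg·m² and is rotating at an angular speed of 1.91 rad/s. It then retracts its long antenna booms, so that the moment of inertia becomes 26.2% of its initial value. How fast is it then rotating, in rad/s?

ω₂ ≈ 7.29 rad/s

Angular momentum about the spin axis is conserved since the torque about it is zero.
I₂ = 0.262 × 11.6 = 3.039 kg·m².
ω₂ = I₁ω₁ / I₂ = (11.60)(1.91 rad/s) / (3.039) = 7.290 rad/s.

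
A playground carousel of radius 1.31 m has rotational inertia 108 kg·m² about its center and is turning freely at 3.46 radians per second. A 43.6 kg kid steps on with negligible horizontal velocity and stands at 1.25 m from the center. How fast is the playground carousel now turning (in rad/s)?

No external torque acts about the center; L_before = L_after.
Added inertia Σmr² = (43.6)(1.25)² = 68.12 kg·m²; I_f = 108.0 + 68.12 = 176.1 kg·m².
ω_f = I_p ω_i / I_f = (108.0)(3.46) / 176.1 = 2.122 rad/s.

ω_f ≈ 2.12 rad/s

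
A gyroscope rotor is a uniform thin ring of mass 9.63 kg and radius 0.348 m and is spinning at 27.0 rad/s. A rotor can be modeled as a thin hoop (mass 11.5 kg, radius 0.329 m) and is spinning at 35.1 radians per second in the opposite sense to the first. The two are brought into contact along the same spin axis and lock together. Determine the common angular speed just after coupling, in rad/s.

No external torque acts about the common axis, so total angular momentum is conserved.
Moments of inertia: I_A = (9.63)(0.348)² = 1.166 kg·m²; I_B = (11.5)(0.329)² = 1.245 kg·m².
Taking A's sense as positive: L = (1.166)(27.0) − (1.245)(35.1) = -12.20 kg·m²·rad/s.
Combined I = 1.166 + 1.245 = 2.411 kg·m².
ω_f = L / I = -12.20 / 2.411 = -5.061 rad/s.

|ω_f| ≈ 5.06 rad/s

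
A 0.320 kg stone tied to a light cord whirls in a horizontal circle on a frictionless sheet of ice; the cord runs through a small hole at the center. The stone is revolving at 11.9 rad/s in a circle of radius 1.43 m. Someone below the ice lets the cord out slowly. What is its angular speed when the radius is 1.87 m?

No torque about the axis ⇒ m r₁² ω₁ = m r₂² ω₂.
ω₂ = ω₁ (r₁/r₂)² = (11.9)(1.43/1.87)² = 6.959 rad/s.

ω₂ ≈ 6.96 rad/s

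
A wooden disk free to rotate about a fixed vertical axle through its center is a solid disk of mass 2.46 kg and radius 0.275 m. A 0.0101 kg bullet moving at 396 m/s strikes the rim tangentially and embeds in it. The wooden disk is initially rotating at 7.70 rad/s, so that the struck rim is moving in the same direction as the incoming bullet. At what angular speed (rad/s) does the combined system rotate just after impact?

The axle reaction passes through the axle and exerts no torque about it; angular momentum about the axle is conserved through the impact.
I_p = ½(2.46)(0.275)² = 0.09302 kg·m². Taking the sense of the bullet's angular momentum as positive, L_{bullet} = m v R = (0.0101)(396)(0.275) = 1.100 kg·m²/s.
L_i = +I_p ω_p + m v R = +(0.09302)(7.70) + 1.100 = 1.816 kg·m²/s.
After sticking, I_f = I_p + m R² = 0.09302 + (0.0101)(0.275)² = 0.09378 kg·m².
ω_f = L_i / I_f = 1.816 / 0.09378 = 19.37 rad/s.

|ω_f| ≈ 19.4 rad/s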